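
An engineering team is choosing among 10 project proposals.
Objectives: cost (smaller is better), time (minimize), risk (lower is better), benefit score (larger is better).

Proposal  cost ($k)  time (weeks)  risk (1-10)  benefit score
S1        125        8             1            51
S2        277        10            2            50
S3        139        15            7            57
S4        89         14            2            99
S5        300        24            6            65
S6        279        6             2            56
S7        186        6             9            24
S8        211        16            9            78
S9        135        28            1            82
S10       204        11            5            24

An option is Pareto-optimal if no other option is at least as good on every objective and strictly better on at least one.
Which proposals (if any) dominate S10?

S1

S1: cost 125≤204, time 8≤11, risk 1≤5, benefit score 51≥24 — dominates S10.
Others (S2, S3, S4, S5, S6, S7, S8, S9) are each worse than S10 on at least one objective.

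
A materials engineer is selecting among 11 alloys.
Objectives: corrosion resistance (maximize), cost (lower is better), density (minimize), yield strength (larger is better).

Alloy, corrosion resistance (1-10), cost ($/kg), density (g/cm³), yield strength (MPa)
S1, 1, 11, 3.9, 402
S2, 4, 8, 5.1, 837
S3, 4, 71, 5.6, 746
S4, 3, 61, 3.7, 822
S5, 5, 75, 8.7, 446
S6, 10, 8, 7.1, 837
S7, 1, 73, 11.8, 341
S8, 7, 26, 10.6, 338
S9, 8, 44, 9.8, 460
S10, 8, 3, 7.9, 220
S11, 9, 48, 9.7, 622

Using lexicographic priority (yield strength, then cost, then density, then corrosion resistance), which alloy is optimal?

S2

First maximize yield strength: best is 837, kept {S2, S6}.
Then minimize cost: best is 8, kept {S2, S6}.
Then minimize density: best is 5.1, kept {S2}.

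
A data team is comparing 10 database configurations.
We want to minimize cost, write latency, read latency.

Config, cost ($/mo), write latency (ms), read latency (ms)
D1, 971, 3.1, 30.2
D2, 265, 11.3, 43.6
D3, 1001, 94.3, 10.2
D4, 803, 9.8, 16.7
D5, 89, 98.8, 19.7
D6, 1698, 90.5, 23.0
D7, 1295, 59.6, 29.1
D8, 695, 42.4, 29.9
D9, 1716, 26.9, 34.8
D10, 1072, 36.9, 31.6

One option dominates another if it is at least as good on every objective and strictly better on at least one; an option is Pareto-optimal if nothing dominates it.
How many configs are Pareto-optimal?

D1: not dominated (best write latency).
D2: not dominated.
D3: not dominated (best read latency).
D4: not dominated.
D5: not dominated (best cost).
D6: dominated by D4 (cost 803≤1698, write latency 9.8≤90.5, read latency 16.7≤23.0).
D7: dominated by D4 (cost 803≤1295, write latency 9.8≤59.6, read latency 16.7≤29.1).
D8: not dominated.
D9: dominated by D1 (cost 971≤1716, write latency 3.1≤26.9, read latency 30.2≤34.8).
D10: dominated by D1 (cost 971≤1072, write latency 3.1≤36.9, read latency 30.2≤31.6).
Pareto-optimal: D1, D2, D3, D4, D5, D8 → 6.

6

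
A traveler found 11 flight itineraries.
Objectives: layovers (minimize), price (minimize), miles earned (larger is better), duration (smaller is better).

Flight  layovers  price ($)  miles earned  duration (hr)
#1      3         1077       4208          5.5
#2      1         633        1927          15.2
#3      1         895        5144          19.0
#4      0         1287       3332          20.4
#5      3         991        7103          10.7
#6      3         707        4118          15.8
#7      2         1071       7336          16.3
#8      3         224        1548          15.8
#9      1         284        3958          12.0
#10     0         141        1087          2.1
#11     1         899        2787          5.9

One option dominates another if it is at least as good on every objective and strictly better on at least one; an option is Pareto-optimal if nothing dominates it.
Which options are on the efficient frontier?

#1: not dominated.
#2: dominated by #9 (layovers 1≤1, price 284≤633, miles earned 3958≥1927, duration 12.0≤15.2).
#3: not dominated.
#4: not dominated.
#5: not dominated.
#6: not dominated.
#7: not dominated (best miles earned).
#8: not dominated.
#9: not dominated.
#10: not dominated (best price).
#11: not dominated.

#1, #3, #4, #5, #6, #7, #8, #9, #10, #11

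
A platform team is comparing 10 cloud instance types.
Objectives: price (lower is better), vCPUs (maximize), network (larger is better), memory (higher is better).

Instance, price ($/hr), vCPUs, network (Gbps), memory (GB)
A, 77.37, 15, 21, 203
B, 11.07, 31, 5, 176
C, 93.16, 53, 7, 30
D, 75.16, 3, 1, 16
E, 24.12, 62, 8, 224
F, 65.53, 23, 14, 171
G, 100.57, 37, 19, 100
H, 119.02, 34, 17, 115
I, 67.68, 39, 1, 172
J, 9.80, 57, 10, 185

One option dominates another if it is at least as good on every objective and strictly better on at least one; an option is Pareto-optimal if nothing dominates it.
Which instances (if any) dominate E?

none

A: worse on price (77.37 vs 24.12).
B: worse on vCPUs (31 vs 62).
C: worse on price (93.16 vs 24.12).
D: worse on price (75.16 vs 24.12).
F: worse on price (65.53 vs 24.12).
G: worse on price (100.57 vs 24.12).
H: worse on price (119.02 vs 24.12).
I: worse on price (67.68 vs 24.12).
J: worse on vCPUs (57 vs 62).
No option dominates E.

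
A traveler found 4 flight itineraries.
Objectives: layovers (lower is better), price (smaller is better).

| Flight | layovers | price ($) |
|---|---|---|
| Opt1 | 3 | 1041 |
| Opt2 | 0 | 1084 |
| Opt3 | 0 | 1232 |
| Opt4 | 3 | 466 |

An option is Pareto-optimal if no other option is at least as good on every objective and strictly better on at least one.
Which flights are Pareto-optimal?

Opt2, Opt4

Opt1: dominated by Opt4 (layovers 3≤3, price 466≤1041).
Opt2: not dominated.
Opt3: dominated by Opt2 (layovers 0≤0, price 1084≤1232).
Opt4: not dominated (best price).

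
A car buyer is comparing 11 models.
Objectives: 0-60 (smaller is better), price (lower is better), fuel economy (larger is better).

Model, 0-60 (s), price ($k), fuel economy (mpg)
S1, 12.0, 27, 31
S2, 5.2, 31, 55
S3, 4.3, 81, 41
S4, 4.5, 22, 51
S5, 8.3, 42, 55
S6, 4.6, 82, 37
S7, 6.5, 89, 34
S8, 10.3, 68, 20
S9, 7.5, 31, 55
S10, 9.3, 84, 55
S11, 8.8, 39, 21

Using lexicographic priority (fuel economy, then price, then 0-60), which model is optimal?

S2

First maximize fuel economy: best is 55, kept {S2, S5, S9, S10}.
Then minimize price: best is 31, kept {S2, S9}.
Then minimize 0-60: best is 5.2, kept {S2}.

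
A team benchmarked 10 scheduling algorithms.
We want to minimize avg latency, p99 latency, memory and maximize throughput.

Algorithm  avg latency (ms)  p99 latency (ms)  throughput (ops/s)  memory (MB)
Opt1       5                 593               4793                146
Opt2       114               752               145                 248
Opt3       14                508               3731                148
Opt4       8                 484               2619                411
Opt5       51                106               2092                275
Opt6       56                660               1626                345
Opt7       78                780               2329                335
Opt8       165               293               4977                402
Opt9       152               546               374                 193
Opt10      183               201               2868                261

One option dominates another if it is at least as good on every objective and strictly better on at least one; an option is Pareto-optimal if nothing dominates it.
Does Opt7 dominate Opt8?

No

Opt7 vs Opt8: Opt7 is worse on p99 latency (780 vs 293), so it does not dominate Opt8.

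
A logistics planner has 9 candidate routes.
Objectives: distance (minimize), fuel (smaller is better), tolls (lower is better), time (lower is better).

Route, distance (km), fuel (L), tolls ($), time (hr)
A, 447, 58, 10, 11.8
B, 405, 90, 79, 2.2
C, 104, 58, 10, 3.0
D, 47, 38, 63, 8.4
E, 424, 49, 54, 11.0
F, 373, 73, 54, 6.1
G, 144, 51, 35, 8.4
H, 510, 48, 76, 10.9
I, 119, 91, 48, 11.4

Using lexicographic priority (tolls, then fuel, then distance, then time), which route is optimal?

C

First minimize tolls: best is 10, kept {A, C}.
Then minimize fuel: best is 58, kept {A, C}.
Then minimize distance: best is 104, kept {C}.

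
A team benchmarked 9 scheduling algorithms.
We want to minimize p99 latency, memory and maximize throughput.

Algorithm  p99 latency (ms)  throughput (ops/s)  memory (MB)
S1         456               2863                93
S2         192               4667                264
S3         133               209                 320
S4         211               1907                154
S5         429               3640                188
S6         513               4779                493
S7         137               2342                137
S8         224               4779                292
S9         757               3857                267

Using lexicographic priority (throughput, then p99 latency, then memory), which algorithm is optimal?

First maximize throughput: best is 4779, kept {S6, S8}.
Then minimize p99 latency: best is 224, kept {S8}.

S8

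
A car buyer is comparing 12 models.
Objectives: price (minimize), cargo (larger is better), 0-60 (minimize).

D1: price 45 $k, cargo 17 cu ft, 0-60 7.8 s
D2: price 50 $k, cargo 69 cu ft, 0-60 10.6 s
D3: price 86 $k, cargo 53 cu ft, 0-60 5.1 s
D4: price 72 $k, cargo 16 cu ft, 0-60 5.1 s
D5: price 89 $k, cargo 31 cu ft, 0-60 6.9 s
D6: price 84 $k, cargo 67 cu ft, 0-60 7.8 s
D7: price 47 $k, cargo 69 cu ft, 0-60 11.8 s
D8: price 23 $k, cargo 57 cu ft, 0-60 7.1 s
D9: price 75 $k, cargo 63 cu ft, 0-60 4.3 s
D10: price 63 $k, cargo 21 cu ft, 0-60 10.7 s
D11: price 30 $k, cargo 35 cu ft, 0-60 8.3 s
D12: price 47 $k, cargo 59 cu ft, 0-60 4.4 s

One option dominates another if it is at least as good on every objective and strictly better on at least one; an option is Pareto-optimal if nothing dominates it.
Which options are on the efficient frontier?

D1: dominated by D8 (price 23≤45, cargo 57≥17, 0-60 7.1≤7.8).
D2: not dominated.
D3: dominated by D9 (price 75≤86, cargo 63≥53, 0-60 4.3≤5.1).
D4: dominated by D12 (price 47≤72, cargo 59≥16, 0-60 4.4≤5.1).
D5: dominated by D3 (price 86≤89, cargo 53≥31, 0-60 5.1≤6.9).
D6: not dominated.
D7: not dominated.
D8: not dominated (best price).
D9: not dominated (best 0-60).
D10: dominated by D2 (price 50≤63, cargo 69≥21, 0-60 10.6≤10.7).
D11: dominated by D8 (price 23≤30, cargo 57≥35, 0-60 7.1≤8.3).
D12: not dominated.

D2, D6, D7, D8, D9, D12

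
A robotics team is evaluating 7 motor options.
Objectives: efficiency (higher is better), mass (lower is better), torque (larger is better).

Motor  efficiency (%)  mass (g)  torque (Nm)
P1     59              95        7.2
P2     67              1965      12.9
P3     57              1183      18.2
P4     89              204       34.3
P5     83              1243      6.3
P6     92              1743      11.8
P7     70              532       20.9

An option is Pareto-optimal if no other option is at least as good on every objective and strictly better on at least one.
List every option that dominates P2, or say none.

P4, P7

P4: efficiency 89≥67, mass 204≤1965, torque 34.3≥12.9 — dominates P2.
P7: efficiency 70≥67, mass 532≤1965, torque 20.9≥12.9 — dominates P2.
Others (P1, P3, P5, P6) are each worse than P2 on at least one objective.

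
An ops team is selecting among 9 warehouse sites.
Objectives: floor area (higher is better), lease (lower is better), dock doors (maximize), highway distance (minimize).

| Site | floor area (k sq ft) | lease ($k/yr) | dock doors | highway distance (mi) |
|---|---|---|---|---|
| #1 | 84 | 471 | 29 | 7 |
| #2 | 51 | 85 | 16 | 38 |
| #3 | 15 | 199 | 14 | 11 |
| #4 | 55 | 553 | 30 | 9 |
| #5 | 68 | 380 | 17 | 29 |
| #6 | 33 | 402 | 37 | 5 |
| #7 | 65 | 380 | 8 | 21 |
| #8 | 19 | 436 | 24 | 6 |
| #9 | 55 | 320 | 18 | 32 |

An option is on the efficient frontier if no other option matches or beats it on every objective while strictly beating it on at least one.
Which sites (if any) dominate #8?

#6

#6: floor area 33≥19, lease 402≤436, dock doors 37≥24, highway distance 5≤6 — dominates #8.
Others (#1, #2, #3, #4, #5, #7, #9) are each worse than #8 on at least one objective.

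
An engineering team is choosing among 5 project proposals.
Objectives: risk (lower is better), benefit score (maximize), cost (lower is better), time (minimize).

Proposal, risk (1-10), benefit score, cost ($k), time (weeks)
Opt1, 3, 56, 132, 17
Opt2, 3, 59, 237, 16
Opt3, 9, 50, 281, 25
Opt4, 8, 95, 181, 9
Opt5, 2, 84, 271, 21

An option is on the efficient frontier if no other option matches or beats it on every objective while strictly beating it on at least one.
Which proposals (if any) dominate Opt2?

none

Opt1: worse on benefit score (56 vs 59).
Opt3: worse on risk (9 vs 3).
Opt4: worse on risk (8 vs 3).
Opt5: worse on cost (271 vs 237).
No option dominates Opt2.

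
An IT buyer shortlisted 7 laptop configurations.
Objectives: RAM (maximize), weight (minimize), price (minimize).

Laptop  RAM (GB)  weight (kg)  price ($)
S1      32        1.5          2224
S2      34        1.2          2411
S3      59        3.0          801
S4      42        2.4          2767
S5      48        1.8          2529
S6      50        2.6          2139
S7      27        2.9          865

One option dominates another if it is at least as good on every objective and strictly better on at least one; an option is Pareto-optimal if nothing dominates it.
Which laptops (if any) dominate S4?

S5

S5: RAM 48≥42, weight 1.8≤2.4, price 2529≤2767 — dominates S4.
Others (S1, S2, S3, S6, S7) are each worse than S4 on at least one objective.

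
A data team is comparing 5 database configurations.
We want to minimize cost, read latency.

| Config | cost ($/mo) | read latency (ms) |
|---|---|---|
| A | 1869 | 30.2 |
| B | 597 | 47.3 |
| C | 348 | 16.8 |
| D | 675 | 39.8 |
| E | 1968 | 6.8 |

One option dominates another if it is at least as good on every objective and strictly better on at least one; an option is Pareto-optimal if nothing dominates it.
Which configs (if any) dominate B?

C

C: cost 348≤597, read latency 16.8≤47.3 — dominates B.
Others (A, D, E) are each worse than B on at least one objective.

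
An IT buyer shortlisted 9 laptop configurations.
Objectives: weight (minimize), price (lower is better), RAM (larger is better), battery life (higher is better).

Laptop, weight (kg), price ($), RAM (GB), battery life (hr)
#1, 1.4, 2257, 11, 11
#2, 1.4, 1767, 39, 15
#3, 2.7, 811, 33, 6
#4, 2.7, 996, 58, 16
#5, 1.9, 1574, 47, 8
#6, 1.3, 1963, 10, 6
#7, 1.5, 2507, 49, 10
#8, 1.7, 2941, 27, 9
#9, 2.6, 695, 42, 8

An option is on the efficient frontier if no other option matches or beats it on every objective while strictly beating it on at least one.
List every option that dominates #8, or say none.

#2, #7

#2: weight 1.4≤1.7, price 1767≤2941, RAM 39≥27, battery life 15≥9 — dominates #8.
#7: weight 1.5≤1.7, price 2507≤2941, RAM 49≥27, battery life 10≥9 — dominates #8.
Others (#1, #3, #4, #5, #6, #9) are each worse than #8 on at least one objective.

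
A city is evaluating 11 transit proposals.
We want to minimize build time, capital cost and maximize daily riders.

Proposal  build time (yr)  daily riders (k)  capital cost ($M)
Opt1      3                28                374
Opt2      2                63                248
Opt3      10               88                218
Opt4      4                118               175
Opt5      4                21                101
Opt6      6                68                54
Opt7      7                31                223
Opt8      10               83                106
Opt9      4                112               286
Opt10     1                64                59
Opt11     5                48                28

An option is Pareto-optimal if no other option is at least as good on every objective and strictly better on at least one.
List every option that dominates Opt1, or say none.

Opt2: build time 2≤3, daily riders 63≥28, capital cost 248≤374 — dominates Opt1.
Opt10: build time 1≤3, daily riders 64≥28, capital cost 59≤374 — dominates Opt1.
Others (Opt3, Opt4, Opt5, Opt6, Opt7, Opt8, Opt9, Opt11) are each worse than Opt1 on at least one objective.

Opt2, Opt10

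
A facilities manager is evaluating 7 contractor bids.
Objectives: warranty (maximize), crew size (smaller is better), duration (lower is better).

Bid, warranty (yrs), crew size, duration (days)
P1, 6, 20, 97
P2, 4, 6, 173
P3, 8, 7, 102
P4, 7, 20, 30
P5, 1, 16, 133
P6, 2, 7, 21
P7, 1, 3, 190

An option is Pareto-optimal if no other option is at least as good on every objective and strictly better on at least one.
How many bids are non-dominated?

P1: dominated by P4 (warranty 7≥6, crew size 20≤20, duration 30≤97).
P2: not dominated.
P3: not dominated (best warranty).
P4: not dominated.
P5: dominated by P3 (warranty 8≥1, crew size 7≤16, duration 102≤133).
P6: not dominated (best duration).
P7: not dominated (best crew size).
Pareto-optimal: P2, P3, P4, P6, P7 → 5.

5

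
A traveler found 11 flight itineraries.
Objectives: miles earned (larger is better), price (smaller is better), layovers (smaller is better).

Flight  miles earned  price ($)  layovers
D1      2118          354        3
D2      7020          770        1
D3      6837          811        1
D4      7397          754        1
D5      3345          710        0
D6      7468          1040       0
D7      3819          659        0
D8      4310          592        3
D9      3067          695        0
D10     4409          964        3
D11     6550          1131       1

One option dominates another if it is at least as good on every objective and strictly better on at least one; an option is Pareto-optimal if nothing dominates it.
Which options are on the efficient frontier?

D1: not dominated (best price).
D2: dominated by D4 (miles earned 7397≥7020, price 754≤770, layovers 1≤1).
D3: dominated by D2 (miles earned 7020≥6837, price 770≤811, layovers 1≤1).
D4: not dominated.
D5: dominated by D7 (miles earned 3819≥3345, price 659≤710, layovers 0≤0).
D6: not dominated (best miles earned).
D7: not dominated.
D8: not dominated.
D9: dominated by D7 (miles earned 3819≥3067, price 659≤695, layovers 0≤0).
D10: dominated by D2 (miles earned 7020≥4409, price 770≤964, layovers 1≤3).
D11: dominated by D2 (miles earned 7020≥6550, price 770≤1131, layovers 1≤1).

D1, D4, D6, D7, D8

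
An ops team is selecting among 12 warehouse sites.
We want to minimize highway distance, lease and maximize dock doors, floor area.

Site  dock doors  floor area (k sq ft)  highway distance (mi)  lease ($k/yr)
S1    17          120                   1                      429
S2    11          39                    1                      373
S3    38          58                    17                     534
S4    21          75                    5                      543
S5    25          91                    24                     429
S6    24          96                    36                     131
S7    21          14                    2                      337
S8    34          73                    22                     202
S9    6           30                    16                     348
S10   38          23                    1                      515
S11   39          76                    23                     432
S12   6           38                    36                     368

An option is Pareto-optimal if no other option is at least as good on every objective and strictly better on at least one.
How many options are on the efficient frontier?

11

S1: not dominated (best floor area).
S2: not dominated.
S3: not dominated.
S4: not dominated.
S5: not dominated.
S6: not dominated (best lease).
S7: not dominated.
S8: not dominated.
S9: not dominated.
S10: not dominated.
S11: not dominated (best dock doors).
S12: dominated by S6 (dock doors 24≥6, floor area 96≥38, highway distance 36≤36, lease 131≤368).
Pareto-optimal: S1, S2, S3, S4, S5, S6, S7, S8, S9, S10, S11 → 11.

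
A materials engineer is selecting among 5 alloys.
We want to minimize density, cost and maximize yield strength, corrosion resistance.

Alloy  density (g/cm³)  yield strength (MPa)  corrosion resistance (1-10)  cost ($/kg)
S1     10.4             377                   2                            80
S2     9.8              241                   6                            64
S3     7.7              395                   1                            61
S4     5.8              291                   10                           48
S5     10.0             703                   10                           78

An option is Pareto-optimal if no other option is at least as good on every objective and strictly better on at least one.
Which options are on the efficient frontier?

S3, S4, S5

S1: dominated by S5 (density 10.0≤10.4, yield strength 703≥377, corrosion resistance 10≥2, cost 78≤80).
S2: dominated by S4 (density 5.8≤9.8, yield strength 291≥241, corrosion resistance 10≥6, cost 48≤64).
S3: not dominated.
S4: not dominated (best density).
S5: not dominated (best yield strength).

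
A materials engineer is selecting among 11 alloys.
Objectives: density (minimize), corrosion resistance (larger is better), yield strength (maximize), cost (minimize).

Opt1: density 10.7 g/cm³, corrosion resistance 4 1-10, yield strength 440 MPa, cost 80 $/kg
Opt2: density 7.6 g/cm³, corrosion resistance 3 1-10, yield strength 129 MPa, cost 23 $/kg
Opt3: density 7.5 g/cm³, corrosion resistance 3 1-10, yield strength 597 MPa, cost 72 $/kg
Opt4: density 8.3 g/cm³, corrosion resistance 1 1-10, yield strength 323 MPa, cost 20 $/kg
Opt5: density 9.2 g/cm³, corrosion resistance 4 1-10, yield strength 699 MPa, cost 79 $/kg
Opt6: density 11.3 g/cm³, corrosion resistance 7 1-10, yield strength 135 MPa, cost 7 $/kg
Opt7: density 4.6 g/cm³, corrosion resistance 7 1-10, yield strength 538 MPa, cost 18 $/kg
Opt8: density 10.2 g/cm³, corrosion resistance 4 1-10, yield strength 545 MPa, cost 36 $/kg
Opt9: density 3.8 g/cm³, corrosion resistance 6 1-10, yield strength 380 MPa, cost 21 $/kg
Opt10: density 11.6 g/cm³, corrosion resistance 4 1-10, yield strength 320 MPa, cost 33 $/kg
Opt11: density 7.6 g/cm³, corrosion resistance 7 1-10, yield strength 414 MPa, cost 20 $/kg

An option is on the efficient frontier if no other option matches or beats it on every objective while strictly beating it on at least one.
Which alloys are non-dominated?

Opt3, Opt5, Opt6, Opt7, Opt8, Opt9

Opt1: dominated by Opt5 (density 9.2≤10.7, corrosion resistance 4≥4, yield strength 699≥440, cost 79≤80).
Opt2: dominated by Opt7 (density 4.6≤7.6, corrosion resistance 7≥3, yield strength 538≥129, cost 18≤23).
Opt3: not dominated.
Opt4: dominated by Opt7 (density 4.6≤8.3, corrosion resistance 7≥1, yield strength 538≥323, cost 18≤20).
Opt5: not dominated (best yield strength).
Opt6: not dominated (best cost).
Opt7: not dominated.
Opt8: not dominated.
Opt9: not dominated (best density).
Opt10: dominated by Opt7 (density 4.6≤11.6, corrosion resistance 7≥4, yield strength 538≥320, cost 18≤33).
Opt11: dominated by Opt7 (density 4.6≤7.6, corrosion resistance 7≥7, yield strength 538≥414, cost 18≤20).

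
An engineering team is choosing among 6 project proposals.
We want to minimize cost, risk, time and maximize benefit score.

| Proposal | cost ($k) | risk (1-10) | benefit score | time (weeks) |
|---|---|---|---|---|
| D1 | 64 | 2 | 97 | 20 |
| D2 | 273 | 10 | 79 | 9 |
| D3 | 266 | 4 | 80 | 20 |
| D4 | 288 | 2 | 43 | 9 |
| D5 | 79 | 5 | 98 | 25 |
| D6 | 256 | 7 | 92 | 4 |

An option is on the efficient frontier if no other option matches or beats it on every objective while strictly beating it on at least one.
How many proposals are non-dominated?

4

D1: not dominated (best cost).
D2: dominated by D6 (cost 256≤273, risk 7≤10, benefit score 92≥79, time 4≤9).
D3: dominated by D1 (cost 64≤266, risk 2≤4, benefit score 97≥80, time 20≤20).
D4: not dominated.
D5: not dominated (best benefit score).
D6: not dominated (best time).
Pareto-optimal: D1, D4, D5, D6 → 4.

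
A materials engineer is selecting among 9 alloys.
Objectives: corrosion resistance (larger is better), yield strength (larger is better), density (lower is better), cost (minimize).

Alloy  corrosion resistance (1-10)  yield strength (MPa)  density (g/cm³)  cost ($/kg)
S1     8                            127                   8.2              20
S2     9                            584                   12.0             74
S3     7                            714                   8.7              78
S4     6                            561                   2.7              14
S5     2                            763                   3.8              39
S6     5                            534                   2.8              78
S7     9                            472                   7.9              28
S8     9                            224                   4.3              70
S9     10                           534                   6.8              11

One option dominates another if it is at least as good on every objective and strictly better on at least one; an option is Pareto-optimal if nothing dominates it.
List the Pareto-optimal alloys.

S2, S3, S4, S5, S8, S9

S1: dominated by S9 (corrosion resistance 10≥8, yield strength 534≥127, density 6.8≤8.2, cost 11≤20).
S2: not dominated.
S3: not dominated.
S4: not dominated (best density).
S5: not dominated (best yield strength).
S6: dominated by S4 (corrosion resistance 6≥5, yield strength 561≥534, density 2.7≤2.8, cost 14≤78).
S7: dominated by S9 (corrosion resistance 10≥9, yield strength 534≥472, density 6.8≤7.9, cost 11≤28).
S8: not dominated.
S9: not dominated (best corrosion resistance).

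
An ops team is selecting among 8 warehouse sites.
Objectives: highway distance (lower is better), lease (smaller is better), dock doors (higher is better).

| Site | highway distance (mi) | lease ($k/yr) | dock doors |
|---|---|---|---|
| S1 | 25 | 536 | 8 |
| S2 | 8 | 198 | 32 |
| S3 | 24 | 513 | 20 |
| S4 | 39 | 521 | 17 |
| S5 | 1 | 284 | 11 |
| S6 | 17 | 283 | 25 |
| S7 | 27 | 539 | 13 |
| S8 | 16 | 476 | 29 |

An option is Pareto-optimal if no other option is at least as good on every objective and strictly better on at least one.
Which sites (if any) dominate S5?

S1: worse on highway distance (25 vs 1).
S2: worse on highway distance (8 vs 1).
S3: worse on highway distance (24 vs 1).
S4: worse on highway distance (39 vs 1).
S6: worse on highway distance (17 vs 1).
S7: worse on highway distance (27 vs 1).
S8: worse on highway distance (16 vs 1).
No option dominates S5.

none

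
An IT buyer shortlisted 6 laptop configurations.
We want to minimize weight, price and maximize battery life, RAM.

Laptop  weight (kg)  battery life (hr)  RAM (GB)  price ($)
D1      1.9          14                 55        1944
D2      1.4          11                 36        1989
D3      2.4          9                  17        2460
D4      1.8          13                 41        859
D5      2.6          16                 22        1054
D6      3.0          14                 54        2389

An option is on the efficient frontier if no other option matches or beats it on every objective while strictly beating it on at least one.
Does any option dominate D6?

D1 vs D6: weight 1.9≤3.0, battery life 14≥14, RAM 55≥54, price 1944≤2389 — D1 is at least as good on every objective and strictly better on at least one, so D1 dominates D6.

Yes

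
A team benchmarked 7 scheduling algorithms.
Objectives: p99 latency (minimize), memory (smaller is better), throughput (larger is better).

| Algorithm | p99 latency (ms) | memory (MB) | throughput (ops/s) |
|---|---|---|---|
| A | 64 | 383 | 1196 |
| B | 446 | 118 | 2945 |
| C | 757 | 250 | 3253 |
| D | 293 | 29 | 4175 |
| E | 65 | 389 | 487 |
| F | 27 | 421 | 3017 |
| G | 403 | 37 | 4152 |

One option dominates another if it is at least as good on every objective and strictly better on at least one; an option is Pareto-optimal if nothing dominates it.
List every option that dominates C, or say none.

D: p99 latency 293≤757, memory 29≤250, throughput 4175≥3253 — dominates C.
G: p99 latency 403≤757, memory 37≤250, throughput 4152≥3253 — dominates C.
Others (A, B, E, F) are each worse than C on at least one objective.

D, G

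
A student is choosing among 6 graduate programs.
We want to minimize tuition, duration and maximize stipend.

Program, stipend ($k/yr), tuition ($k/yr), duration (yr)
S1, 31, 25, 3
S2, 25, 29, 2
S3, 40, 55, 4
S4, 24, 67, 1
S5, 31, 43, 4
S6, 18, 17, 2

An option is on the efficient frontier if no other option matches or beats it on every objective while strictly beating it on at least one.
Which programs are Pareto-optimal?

S1, S2, S3, S4, S6

S1: not dominated.
S2: not dominated.
S3: not dominated (best stipend).
S4: not dominated (best duration).
S5: dominated by S1 (stipend 31≥31, tuition 25≤43, duration 3≤4).
S6: not dominated (best tuition).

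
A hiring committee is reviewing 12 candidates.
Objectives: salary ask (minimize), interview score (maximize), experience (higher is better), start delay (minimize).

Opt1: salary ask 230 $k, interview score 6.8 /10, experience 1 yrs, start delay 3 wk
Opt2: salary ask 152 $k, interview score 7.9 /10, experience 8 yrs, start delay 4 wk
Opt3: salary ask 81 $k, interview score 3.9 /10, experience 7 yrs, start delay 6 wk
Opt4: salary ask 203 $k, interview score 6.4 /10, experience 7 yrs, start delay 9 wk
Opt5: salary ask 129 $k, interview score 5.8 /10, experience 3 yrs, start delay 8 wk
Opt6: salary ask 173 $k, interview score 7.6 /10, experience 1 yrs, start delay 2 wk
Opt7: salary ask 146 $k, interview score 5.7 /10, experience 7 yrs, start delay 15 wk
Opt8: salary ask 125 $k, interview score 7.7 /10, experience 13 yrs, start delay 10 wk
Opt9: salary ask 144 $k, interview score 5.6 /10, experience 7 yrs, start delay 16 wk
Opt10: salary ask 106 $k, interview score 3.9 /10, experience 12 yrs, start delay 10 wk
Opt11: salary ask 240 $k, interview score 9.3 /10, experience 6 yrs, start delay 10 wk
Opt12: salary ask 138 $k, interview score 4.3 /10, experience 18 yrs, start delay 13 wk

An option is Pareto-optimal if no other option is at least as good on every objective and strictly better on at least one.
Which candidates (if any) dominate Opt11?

none

Opt1: worse on interview score (6.8 vs 9.3).
Opt2: worse on interview score (7.9 vs 9.3).
Opt3: worse on interview score (3.9 vs 9.3).
Opt4: worse on interview score (6.4 vs 9.3).
Opt5: worse on interview score (5.8 vs 9.3).
Opt6: worse on interview score (7.6 vs 9.3).
Opt7: worse on interview score (5.7 vs 9.3).
Opt8: worse on interview score (7.7 vs 9.3).
Opt9: worse on interview score (5.6 vs 9.3).
Opt10: worse on interview score (3.9 vs 9.3).
Opt12: worse on interview score (4.3 vs 9.3).
No option dominates Opt11.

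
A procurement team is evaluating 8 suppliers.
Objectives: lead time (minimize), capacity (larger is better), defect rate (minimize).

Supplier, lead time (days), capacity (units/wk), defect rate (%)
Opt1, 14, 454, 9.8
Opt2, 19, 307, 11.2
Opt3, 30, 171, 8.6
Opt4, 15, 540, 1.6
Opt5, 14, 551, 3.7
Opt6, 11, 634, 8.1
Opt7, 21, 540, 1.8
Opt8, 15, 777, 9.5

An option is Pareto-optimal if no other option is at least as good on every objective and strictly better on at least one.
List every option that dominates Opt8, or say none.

Opt1: worse on capacity (454 vs 777).
Opt2: worse on lead time (19 vs 15).
Opt3: worse on lead time (30 vs 15).
Opt4: worse on capacity (540 vs 777).
Opt5: worse on capacity (551 vs 777).
Opt6: worse on capacity (634 vs 777).
Opt7: worse on lead time (21 vs 15).
No option dominates Opt8.

none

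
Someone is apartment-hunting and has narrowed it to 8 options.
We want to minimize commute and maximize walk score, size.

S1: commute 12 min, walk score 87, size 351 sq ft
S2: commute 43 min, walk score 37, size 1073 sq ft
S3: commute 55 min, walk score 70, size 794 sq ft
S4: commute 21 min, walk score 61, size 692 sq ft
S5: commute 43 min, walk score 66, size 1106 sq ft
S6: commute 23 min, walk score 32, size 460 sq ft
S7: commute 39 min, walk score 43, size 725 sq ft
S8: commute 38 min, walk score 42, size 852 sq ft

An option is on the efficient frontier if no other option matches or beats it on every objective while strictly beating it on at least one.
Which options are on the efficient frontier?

S1: not dominated (best commute).
S2: dominated by S5 (commute 43≤43, walk score 66≥37, size 1106≥1073).
S3: not dominated.
S4: not dominated.
S5: not dominated (best size).
S6: dominated by S4 (commute 21≤23, walk score 61≥32, size 692≥460).
S7: not dominated.
S8: not dominated.

S1, S3, S4, S5, S7, S8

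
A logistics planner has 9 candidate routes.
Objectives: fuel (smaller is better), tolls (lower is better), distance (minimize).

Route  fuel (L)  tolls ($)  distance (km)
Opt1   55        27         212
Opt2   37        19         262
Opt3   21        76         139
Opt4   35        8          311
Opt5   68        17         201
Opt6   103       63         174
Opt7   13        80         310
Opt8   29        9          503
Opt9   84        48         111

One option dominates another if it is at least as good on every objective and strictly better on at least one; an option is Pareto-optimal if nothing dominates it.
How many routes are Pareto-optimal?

Opt1: not dominated.
Opt2: not dominated.
Opt3: not dominated.
Opt4: not dominated (best tolls).
Opt5: not dominated.
Opt6: dominated by Opt9 (fuel 84≤103, tolls 48≤63, distance 111≤174).
Opt7: not dominated (best fuel).
Opt8: not dominated.
Opt9: not dominated (best distance).
Pareto-optimal: Opt1, Opt2, Opt3, Opt4, Opt5, Opt7, Opt8, Opt9 → 8.

8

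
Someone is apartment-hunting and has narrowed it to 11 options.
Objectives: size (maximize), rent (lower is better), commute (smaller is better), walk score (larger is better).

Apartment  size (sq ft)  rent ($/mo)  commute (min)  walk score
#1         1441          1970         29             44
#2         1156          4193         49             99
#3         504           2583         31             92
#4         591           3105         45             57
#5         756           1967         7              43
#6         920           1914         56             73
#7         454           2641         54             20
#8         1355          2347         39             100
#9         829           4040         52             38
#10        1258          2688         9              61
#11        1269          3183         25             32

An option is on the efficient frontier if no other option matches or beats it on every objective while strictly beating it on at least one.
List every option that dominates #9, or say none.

#1: size 1441≥829, rent 1970≤4040, commute 29≤52, walk score 44≥38 — dominates #9.
#8: size 1355≥829, rent 2347≤4040, commute 39≤52, walk score 100≥38 — dominates #9.
#10: size 1258≥829, rent 2688≤4040, commute 9≤52, walk score 61≥38 — dominates #9.
Others (#2, #3, #4, #5, #6, #7, #11) are each worse than #9 on at least one objective.

#1, #8, #10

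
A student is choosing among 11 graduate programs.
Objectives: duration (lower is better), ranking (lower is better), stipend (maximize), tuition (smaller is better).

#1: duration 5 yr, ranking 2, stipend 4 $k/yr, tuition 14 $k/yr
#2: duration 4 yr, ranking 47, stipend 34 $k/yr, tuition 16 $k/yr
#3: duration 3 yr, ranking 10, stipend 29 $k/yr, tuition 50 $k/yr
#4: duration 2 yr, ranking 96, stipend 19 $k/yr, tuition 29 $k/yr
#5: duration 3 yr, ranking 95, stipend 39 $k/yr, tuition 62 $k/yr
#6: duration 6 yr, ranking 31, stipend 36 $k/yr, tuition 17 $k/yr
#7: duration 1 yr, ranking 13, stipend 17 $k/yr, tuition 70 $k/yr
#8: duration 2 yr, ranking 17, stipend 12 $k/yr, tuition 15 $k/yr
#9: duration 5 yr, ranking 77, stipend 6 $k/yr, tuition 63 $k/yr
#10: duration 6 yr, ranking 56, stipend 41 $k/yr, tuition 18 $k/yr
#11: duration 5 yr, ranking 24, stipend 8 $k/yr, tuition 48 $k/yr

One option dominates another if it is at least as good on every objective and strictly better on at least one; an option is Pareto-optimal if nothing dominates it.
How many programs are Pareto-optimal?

9

#1: not dominated (best ranking).
#2: not dominated.
#3: not dominated.
#4: not dominated.
#5: not dominated.
#6: not dominated.
#7: not dominated (best duration).
#8: not dominated.
#9: dominated by #2 (duration 4≤5, ranking 47≤77, stipend 34≥6, tuition 16≤63).
#10: not dominated (best stipend).
#11: dominated by #8 (duration 2≤5, ranking 17≤24, stipend 12≥8, tuition 15≤48).
Pareto-optimal: #1, #2, #3, #4, #5, #6, #7, #8, #10 → 9.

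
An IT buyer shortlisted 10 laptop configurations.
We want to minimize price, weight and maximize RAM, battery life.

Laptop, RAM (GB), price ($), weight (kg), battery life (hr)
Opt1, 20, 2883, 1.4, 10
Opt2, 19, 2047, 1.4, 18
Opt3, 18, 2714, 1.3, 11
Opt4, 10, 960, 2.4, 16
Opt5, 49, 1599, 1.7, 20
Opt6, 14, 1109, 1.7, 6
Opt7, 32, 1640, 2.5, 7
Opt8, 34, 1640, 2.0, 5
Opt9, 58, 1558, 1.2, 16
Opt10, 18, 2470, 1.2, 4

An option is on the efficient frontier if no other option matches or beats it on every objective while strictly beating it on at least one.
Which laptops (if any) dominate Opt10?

Opt9: RAM 58≥18, price 1558≤2470, weight 1.2≤1.2, battery life 16≥4 — dominates Opt10.
Others (Opt1, Opt2, Opt3, Opt4, Opt5, Opt6, Opt7, Opt8) are each worse than Opt10 on at least one objective.

Opt9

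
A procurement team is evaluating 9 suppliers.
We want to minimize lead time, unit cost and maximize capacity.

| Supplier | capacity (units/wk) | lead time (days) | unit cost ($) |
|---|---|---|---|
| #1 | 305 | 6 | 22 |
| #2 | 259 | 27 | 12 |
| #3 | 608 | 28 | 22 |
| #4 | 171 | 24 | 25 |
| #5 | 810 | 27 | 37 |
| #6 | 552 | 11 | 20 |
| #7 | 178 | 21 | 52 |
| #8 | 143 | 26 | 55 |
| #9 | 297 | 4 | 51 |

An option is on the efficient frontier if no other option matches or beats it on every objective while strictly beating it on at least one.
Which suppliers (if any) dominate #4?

#1, #6

#1: capacity 305≥171, lead time 6≤24, unit cost 22≤25 — dominates #4.
#6: capacity 552≥171, lead time 11≤24, unit cost 20≤25 — dominates #4.
Others (#2, #3, #5, #7, #8, #9) are each worse than #4 on at least one objective.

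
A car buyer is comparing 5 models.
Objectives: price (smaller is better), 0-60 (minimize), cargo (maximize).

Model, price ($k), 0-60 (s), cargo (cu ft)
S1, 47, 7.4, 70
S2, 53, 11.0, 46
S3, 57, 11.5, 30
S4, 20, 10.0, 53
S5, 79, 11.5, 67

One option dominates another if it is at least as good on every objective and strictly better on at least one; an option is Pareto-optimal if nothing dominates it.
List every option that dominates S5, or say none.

S1

S1: price 47≤79, 0-60 7.4≤11.5, cargo 70≥67 — dominates S5.
Others (S2, S3, S4) are each worse than S5 on at least one objective.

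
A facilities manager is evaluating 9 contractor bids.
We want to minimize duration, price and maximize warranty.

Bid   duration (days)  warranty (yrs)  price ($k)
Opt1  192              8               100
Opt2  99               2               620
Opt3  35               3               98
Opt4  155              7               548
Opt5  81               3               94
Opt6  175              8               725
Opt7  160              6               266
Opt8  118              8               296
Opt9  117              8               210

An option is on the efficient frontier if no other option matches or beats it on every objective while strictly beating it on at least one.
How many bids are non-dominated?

Opt1: not dominated.
Opt2: dominated by Opt3 (duration 35≤99, warranty 3≥2, price 98≤620).
Opt3: not dominated (best duration).
Opt4: dominated by Opt8 (duration 118≤155, warranty 8≥7, price 296≤548).
Opt5: not dominated (best price).
Opt6: dominated by Opt8 (duration 118≤175, warranty 8≥8, price 296≤725).
Opt7: dominated by Opt9 (duration 117≤160, warranty 8≥6, price 210≤266).
Opt8: dominated by Opt9 (duration 117≤118, warranty 8≥8, price 210≤296).
Opt9: not dominated.
Pareto-optimal: Opt1, Opt3, Opt5, Opt9 → 4.

4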